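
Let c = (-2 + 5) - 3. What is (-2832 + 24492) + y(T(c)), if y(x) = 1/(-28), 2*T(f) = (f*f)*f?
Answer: 606479/28 ≈ 21660.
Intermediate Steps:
c = 0 (c = 3 - 3 = 0)
T(f) = f**3/2 (T(f) = ((f*f)*f)/2 = (f**2*f)/2 = f**3/2)
y(x) = -1/28
(-2832 + 24492) + y(T(c)) = (-2832 + 24492) - 1/28 = 21660 - 1/28 = 606479/28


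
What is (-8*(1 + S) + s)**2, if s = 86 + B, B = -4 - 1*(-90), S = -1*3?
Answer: 35344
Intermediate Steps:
S = -3
B = 86 (B = -4 + 90 = 86)
s = 172 (s = 86 + 86 = 172)
(-8*(1 + S) + s)**2 = (-8*(1 - 3) + 172)**2 = (-8*(-2) + 172)**2 = (16 + 172)**2 = 188**2 = 35344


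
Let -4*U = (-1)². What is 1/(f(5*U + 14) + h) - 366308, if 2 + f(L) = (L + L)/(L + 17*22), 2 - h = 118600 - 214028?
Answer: -3181001821741/8683954 ≈ -3.6631e+5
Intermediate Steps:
h = 95430 (h = 2 - (118600 - 214028) = 2 - 1*(-95428) = 2 + 95428 = 95430)
U = -¼ (U = -¼*(-1)² = -¼*1 = -¼ ≈ -0.25000)
f(L) = -2 + 2*L/(374 + L) (f(L) = -2 + (L + L)/(L + 17*22) = -2 + (2*L)/(L + 374) = -2 + (2*L)/(374 + L) = -2 + 2*L/(374 + L))
1/(f(5*U + 14) + h) - 366308 = 1/(-748/(374 + (5*(-¼) + 14)) + 95430) - 366308 = 1/(-748/(374 + (-5/4 + 14)) + 95430) - 366308 = 1/(-748/(374 + 51/4) + 95430) - 366308 = 1/(-748/1547/4 + 95430) - 366308 = 1/(-748*4/1547 + 95430) - 366308 = 1/(-176/91 + 95430) - 366308 = 1/(8683954/91) - 366308 = 91/8683954 - 366308 = -3181001821741/8683954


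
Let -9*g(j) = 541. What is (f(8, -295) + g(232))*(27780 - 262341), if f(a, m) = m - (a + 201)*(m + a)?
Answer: -41959131737/3 ≈ -1.3986e+10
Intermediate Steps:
g(j) = -541/9 (g(j) = -⅑*541 = -541/9)
f(a, m) = m - (201 + a)*(a + m)
(f(8, -295) + g(232))*(27780 - 262341) = ((-1*8² - 201*8 - 200*(-295) - 1*8*(-295)) - 541/9)*(27780 - 262341) = ((-1*64 - 1608 + 59000 + 2360) - 541/9)*(-234561) = ((-64 - 1608 + 59000 + 2360) - 541/9)*(-234561) = (59688 - 541/9)*(-234561) = (536651/9)*(-234561) = -41959131737/3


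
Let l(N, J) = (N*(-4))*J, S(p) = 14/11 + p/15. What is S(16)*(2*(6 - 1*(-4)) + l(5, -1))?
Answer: 3088/33 ≈ 93.576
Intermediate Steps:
S(p) = 14/11 + p/15 (S(p) = 14*(1/11) + p*(1/15) = 14/11 + p/15)
l(N, J) = -4*J*N (l(N, J) = (-4*N)*J = -4*J*N)
S(16)*(2*(6 - 1*(-4)) + l(5, -1)) = (14/11 + (1/15)*16)*(2*(6 - 1*(-4)) - 4*(-1)*5) = (14/11 + 16/15)*(2*(6 + 4) + 20) = 386*(2*10 + 20)/165 = 386*(20 + 20)/165 = (386/165)*40 = 3088/33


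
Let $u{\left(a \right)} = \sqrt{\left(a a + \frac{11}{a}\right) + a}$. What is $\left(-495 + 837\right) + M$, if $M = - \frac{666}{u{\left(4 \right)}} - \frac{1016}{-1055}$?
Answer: $\frac{361826}{1055} - \frac{1332 \sqrt{91}}{91} \approx 203.33$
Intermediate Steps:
$u{\left(a \right)} = \sqrt{a + a^{2} + \frac{11}{a}}$ ($u{\left(a \right)} = \sqrt{\left(a^{2} + \frac{11}{a}\right) + a} = \sqrt{a + a^{2} + \frac{11}{a}}$)
$M = \frac{1016}{1055} - \frac{1332 \sqrt{91}}{91}$ ($M = - \frac{666}{\sqrt{4 + 4^{2} + \frac{11}{4}}} - \frac{1016}{-1055} = - \frac{666}{\sqrt{4 + 16 + 11 \cdot \frac{1}{4}}} - - \frac{1016}{1055} = - \frac{666}{\sqrt{4 + 16 + \frac{11}{4}}} + \frac{1016}{1055} = - \frac{666}{\sqrt{\frac{91}{4}}} + \frac{1016}{1055} = - \frac{666}{\frac{1}{2} \sqrt{91}} + \frac{1016}{1055} = - 666 \frac{2 \sqrt{91}}{91} + \frac{1016}{1055} = - \frac{1332 \sqrt{91}}{91} + \frac{1016}{1055} = \frac{1016}{1055} - \frac{1332 \sqrt{91}}{91} \approx -138.67$)
$\left(-495 + 837\right) + M = \left(-495 + 837\right) + \left(\frac{1016}{1055} - \frac{1332 \sqrt{91}}{91}\right) = 342 + \left(\frac{1016}{1055} - \frac{1332 \sqrt{91}}{91}\right) = \frac{361826}{1055} - \frac{1332 \sqrt{91}}{91}$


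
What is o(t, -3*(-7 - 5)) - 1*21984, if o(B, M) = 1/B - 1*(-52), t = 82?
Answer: -1798423/82 ≈ -21932.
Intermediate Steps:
o(B, M) = 52 + 1/B (o(B, M) = 1/B + 52 = 52 + 1/B)
o(t, -3*(-7 - 5)) - 1*21984 = (52 + 1/82) - 1*21984 = (52 + 1/82) - 21984 = 4265/82 - 21984 = -1798423/82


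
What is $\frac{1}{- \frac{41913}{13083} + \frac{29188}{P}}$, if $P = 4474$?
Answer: $\frac{9755557}{32391307} \approx 0.30118$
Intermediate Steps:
$\frac{1}{- \frac{41913}{13083} + \frac{29188}{P}} = \frac{1}{- \frac{41913}{13083} + \frac{29188}{4474}} = \frac{1}{\left(-41913\right) \frac{1}{13083} + 29188 \cdot \frac{1}{4474}} = \frac{1}{- \frac{13971}{4361} + \frac{14594}{2237}} = \frac{1}{\frac{32391307}{9755557}} = \frac{9755557}{32391307}$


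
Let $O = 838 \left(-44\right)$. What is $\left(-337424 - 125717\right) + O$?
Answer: $-500013$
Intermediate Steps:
$O = -36872$
$\left(-337424 - 125717\right) + O = \left(-337424 - 125717\right) - 36872 = -463141 - 36872 = -500013$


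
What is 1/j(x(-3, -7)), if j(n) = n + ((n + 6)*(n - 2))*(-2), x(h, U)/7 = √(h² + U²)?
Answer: -2830/15948171 + 49*√58/31896342 ≈ -0.00016575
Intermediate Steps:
x(h, U) = 7*√(U² + h²) (x(h, U) = 7*√(h² + U²) = 7*√(U² + h²))
j(n) = n - 2*(-2 + n)*(6 + n) (j(n) = n + ((6 + n)*(-2 + n))*(-2) = n + ((-2 + n)*(6 + n))*(-2) = n - 2*(-2 + n)*(6 + n))
1/j(x(-3, -7)) = 1/(24 - 49*√((-7)² + (-3)²) - 2*(7*√((-7)² + (-3)²))²) = 1/(24 - 49*√(49 + 9) - 2*(7*√(49 + 9))²) = 1/(24 - 49*√58 - 2*(7*√58)²) = 1/(24 - 49*√58 - 2*2842) = 1/(24 - 49*√58 - 5684) = 1/(-5660 - 49*√58)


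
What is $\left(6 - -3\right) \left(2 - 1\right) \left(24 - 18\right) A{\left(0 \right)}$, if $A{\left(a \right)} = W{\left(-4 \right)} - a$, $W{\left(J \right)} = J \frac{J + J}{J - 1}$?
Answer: $- \frac{1728}{5} \approx -345.6$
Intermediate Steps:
$W{\left(J \right)} = \frac{2 J^{2}}{-1 + J}$ ($W{\left(J \right)} = J \frac{2 J}{-1 + J} = \frac{2 J^{2}}{-1 + J}$)
$A{\left(a \right)} = - \frac{32}{5} - a$ ($A{\left(a \right)} = \frac{2 \left(-4\right)^{2}}{-1 - 4} - a = 2 \cdot 16 \frac{1}{-5} - a = 2 \cdot 16 \left(- \frac{1}{5}\right) - a = - \frac{32}{5} - a$)
$\left(6 - -3\right) \left(2 - 1\right) \left(24 - 18\right) A{\left(0 \right)} = \left(6 - -3\right) \left(2 - 1\right) \left(24 - 18\right) \left(- \frac{32}{5} - 0\right) = \left(6 + 3\right) 1 \left(24 - 18\right) \left(- \frac{32}{5} + 0\right) = 9 \cdot 1 \cdot 6 \left(- \frac{32}{5}\right) = 9 \cdot 6 \left(- \frac{32}{5}\right) = 54 \left(- \frac{32}{5}\right) = - \frac{1728}{5}$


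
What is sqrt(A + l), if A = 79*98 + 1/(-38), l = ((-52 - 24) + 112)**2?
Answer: sqrt(13050834)/38 ≈ 95.068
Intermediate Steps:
l = 1296 (l = (-76 + 112)**2 = 36**2 = 1296)
A = 294195/38 (A = 7742 - 1/38 = 294195/38 ≈ 7742.0)
sqrt(A + l) = sqrt(294195/38 + 1296) = sqrt(343443/38) = sqrt(13050834)/38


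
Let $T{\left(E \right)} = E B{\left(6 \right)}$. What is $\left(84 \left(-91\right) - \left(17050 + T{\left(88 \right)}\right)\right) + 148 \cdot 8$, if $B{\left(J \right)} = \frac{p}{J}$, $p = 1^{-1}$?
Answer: $- \frac{70574}{3} \approx -23525.0$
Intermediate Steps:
$p = 1$
$B{\left(J \right)} = \frac{1}{J}$ ($B{\left(J \right)} = 1 \frac{1}{J} = \frac{1}{J}$)
$T{\left(E \right)} = \frac{E}{6}$
$\left(84 \left(-91\right) - \left(17050 + T{\left(88 \right)}\right)\right) + 148 \cdot 8 = \left(84 \left(-91\right) - \left(17050 + \frac{44}{3}\right)\right) + 148 \cdot 8 = \left(-7644 - \frac{51194}{3}\right) + 1184 = - \frac{74126}{3} + 1184 = - \frac{70574}{3}$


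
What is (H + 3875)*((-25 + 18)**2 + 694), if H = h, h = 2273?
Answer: 4567964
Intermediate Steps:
H = 2273
(H + 3875)*((-25 + 18)**2 + 694) = (2273 + 3875)*((-25 + 18)**2 + 694) = 6148*((-7)**2 + 694) = 6148*(49 + 694) = 6148*743 = 4567964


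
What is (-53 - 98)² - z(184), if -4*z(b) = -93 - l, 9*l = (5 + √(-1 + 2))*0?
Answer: 91111/4 ≈ 22778.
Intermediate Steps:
l = 0 (l = ((5 + √(-1 + 2))*0)/9 = ((5 + √1)*0)/9 = ((5 + 1)*0)/9 = (6*0)/9 = (⅑)*0 = 0)
z(b) = 93/4 (z(b) = -(-93 - 1*0)/4 = -(-93 + 0)/4 = -¼*(-93) = 93/4)
(-53 - 98)² - z(184) = (-53 - 98)² - 1*93/4 = (-151)² - 93/4 = 22801 - 93/4 = 91111/4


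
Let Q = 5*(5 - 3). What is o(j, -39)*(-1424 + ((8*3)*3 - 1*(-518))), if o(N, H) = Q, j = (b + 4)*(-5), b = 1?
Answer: -8340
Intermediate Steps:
j = -25 (j = (1 + 4)*(-5) = 5*(-5) = -25)
Q = 10 (Q = 5*2 = 10)
o(N, H) = 10
o(j, -39)*(-1424 + ((8*3)*3 - 1*(-518))) = 10*(-1424 + ((8*3)*3 - 1*(-518))) = 10*(-1424 + (24*3 + 518)) = 10*(-1424 + (72 + 518)) = 10*(-1424 + 590) = 10*(-834) = -8340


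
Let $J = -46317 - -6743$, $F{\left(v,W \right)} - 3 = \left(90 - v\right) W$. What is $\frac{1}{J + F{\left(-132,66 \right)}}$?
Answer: $- \frac{1}{24919} \approx -4.013 \cdot 10^{-5}$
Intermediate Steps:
$F{\left(v,W \right)} = 3 + W \left(90 - v\right)$ ($F{\left(v,W \right)} = 3 + \left(90 - v\right) W = 3 + W \left(90 - v\right)$)
$J = -39574$ ($J = -46317 + 6743 = -39574$)
$\frac{1}{J + F{\left(-132,66 \right)}} = \frac{1}{-39574 + \left(3 + 90 \cdot 66 - 66 \left(-132\right)\right)} = \frac{1}{-39574 + \left(3 + 5940 + 8712\right)} = \frac{1}{-39574 + 14655} = \frac{1}{-24919} = - \frac{1}{24919}$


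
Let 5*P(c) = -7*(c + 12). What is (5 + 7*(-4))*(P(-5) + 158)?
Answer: -17043/5 ≈ -3408.6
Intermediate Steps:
P(c) = -84/5 - 7*c/5 (P(c) = (-7*(c + 12))/5 = (-7*(12 + c))/5 = (-84 - 7*c)/5 = -84/5 - 7*c/5)
(5 + 7*(-4))*(P(-5) + 158) = (5 + 7*(-4))*((-84/5 - 7/5*(-5)) + 158) = (5 - 28)*((-84/5 + 7) + 158) = -23*(-49/5 + 158) = -23*741/5 = -17043/5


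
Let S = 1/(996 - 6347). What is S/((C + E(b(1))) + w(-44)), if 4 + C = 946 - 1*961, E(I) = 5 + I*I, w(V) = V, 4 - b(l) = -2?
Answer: 1/117722 ≈ 8.4946e-6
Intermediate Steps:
b(l) = 6 (b(l) = 4 - 1*(-2) = 4 + 2 = 6)
E(I) = 5 + I²
C = -19 (C = -4 + (946 - 1*961) = -4 + (946 - 961) = -4 - 15 = -19)
S = -1/5351 (S = 1/(-5351) = -1/5351 ≈ -0.00018688)
S/((C + E(b(1))) + w(-44)) = -1/(5351*((-19 + (5 + 6²)) - 44)) = -1/(5351*((-19 + (5 + 36)) - 44)) = -1/(5351*((-19 + 41) - 44)) = -1/(5351*(22 - 44)) = -1/5351/(-22) = -1/5351*(-1/22) = 1/117722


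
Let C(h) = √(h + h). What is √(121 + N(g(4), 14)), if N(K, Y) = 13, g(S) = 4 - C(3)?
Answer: √134 ≈ 11.576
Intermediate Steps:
C(h) = √2*√h (C(h) = √(2*h) = √2*√h)
g(S) = 4 - √6 (g(S) = 4 - √2*√3 = 4 - √6)
√(121 + N(g(4), 14)) = √(121 + 13) = √134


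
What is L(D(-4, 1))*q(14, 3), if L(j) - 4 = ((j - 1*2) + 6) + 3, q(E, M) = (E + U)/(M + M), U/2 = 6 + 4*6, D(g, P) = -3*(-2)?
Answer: 629/3 ≈ 209.67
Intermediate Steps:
D(g, P) = 6
U = 60 (U = 2*(6 + 4*6) = 2*(6 + 24) = 2*30 = 60)
q(E, M) = (60 + E)/(2*M) (q(E, M) = (E + 60)/(M + M) = (60 + E)/((2*M)) = (60 + E)*(1/(2*M)) = (60 + E)/(2*M))
L(j) = 11 + j (L(j) = 4 + (((j - 1*2) + 6) + 3) = 4 + (((j - 2) + 6) + 3) = 4 + (((-2 + j) + 6) + 3) = 4 + ((4 + j) + 3) = 4 + (7 + j) = 11 + j)
L(D(-4, 1))*q(14, 3) = (11 + 6)*((½)*(60 + 14)/3) = 17*((½)*(⅓)*74) = 17*(37/3) = 629/3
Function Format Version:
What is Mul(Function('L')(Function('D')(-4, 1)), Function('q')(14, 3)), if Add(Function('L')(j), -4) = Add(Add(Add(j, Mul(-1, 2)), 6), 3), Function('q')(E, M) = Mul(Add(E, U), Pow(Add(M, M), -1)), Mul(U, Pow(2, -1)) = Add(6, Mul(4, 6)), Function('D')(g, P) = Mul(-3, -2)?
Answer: Rational(629, 3) ≈ 209.67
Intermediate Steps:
Function('D')(g, P) = 6
U = 60 (U = Mul(2, Add(6, Mul(4, 6))) = Mul(2, Add(6, 24)) = Mul(2, 30) = 60)
Function('q')(E, M) = Mul(Rational(1, 2), Pow(M, -1), Add(60, E)) (Function('q')(E, M) = Mul(Add(E, 60), Pow(Add(M, M), -1)) = Mul(Add(60, E), Pow(Mul(2, M), -1)) = Mul(Add(60, E), Mul(Rational(1, 2), Pow(M, -1))) = Mul(Rational(1, 2), Pow(M, -1), Add(60, E)))
Function('L')(j) = Add(11, j) (Function('L')(j) = Add(4, Add(Add(Add(j, Mul(-1, 2)), 6), 3)) = Add(4, Add(Add(Add(j, -2), 6), 3)) = Add(4, Add(Add(Add(-2, j), 6), 3)) = Add(4, Add(Add(4, j), 3)) = Add(4, Add(7, j)) = Add(11, j))
Mul(Function('L')(Function('D')(-4, 1)), Function('q')(14, 3)) = Mul(Add(11, 6), Mul(Rational(1, 2), Pow(3, -1), Add(60, 14))) = Mul(17, Mul(Rational(1, 2), Rational(1, 3), 74)) = Mul(17, Rational(37, 3)) = Rational(629, 3)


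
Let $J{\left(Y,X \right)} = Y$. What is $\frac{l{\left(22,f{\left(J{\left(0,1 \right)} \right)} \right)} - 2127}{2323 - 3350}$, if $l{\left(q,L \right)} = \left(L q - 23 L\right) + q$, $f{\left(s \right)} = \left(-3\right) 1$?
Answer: $\frac{2102}{1027} \approx 2.0467$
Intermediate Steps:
$f{\left(s \right)} = -3$
$l{\left(q,L \right)} = q - 23 L + L q$ ($l{\left(q,L \right)} = \left(- 23 L + L q\right) + q = q - 23 L + L q$)
$\frac{l{\left(22,f{\left(J{\left(0,1 \right)} \right)} \right)} - 2127}{2323 - 3350} = \frac{\left(22 - -69 - 66\right) - 2127}{2323 - 3350} = \frac{\left(22 + 69 - 66\right) - 2127}{-1027} = \left(25 - 2127\right) \left(- \frac{1}{1027}\right) = \left(-2102\right) \left(- \frac{1}{1027}\right) = \frac{2102}{1027}$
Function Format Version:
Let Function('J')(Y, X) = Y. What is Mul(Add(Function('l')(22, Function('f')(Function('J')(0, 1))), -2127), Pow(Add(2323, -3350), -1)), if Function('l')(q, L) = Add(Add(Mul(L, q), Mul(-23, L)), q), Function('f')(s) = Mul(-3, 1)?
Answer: Rational(2102, 1027) ≈ 2.0467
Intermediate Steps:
Function('f')(s) = -3
Function('l')(q, L) = Add(q, Mul(-23, L), Mul(L, q)) (Function('l')(q, L) = Add(Add(Mul(-23, L), Mul(L, q)), q) = Add(q, Mul(-23, L), Mul(L, q)))
Mul(Add(Function('l')(22, Function('f')(Function('J')(0, 1))), -2127), Pow(Add(2323, -3350), -1)) = Mul(Add(Add(22, Mul(-23, -3), Mul(-3, 22)), -2127), Pow(Add(2323, -3350), -1)) = Mul(Add(Add(22, 69, -66), -2127), Pow(-1027, -1)) = Mul(Add(25, -2127), Rational(-1, 1027)) = Mul(-2102, Rational(-1, 1027)) = Rational(2102, 1027)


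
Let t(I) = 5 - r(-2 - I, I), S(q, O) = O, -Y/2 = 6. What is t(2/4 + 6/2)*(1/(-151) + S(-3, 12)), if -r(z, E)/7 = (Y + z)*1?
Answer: -425585/302 ≈ -1409.2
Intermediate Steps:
Y = -12 (Y = -2*6 = -12)
r(z, E) = 84 - 7*z (r(z, E) = -7*(-12 + z) = 84 - 7*z)
t(I) = -93 - 7*I (t(I) = 5 - (84 - 7*(-2 - I)) = 5 - (84 + (14 + 7*I)) = 5 - (98 + 7*I) = 5 + (-98 - 7*I) = -93 - 7*I)
t(2/4 + 6/2)*(1/(-151) + S(-3, 12)) = (-93 - 7*(2/4 + 6/2))*(1/(-151) + 12) = (-93 - 7*(2*(¼) + 6*(½)))*(-1/151 + 12) = (-93 - 7*(½ + 3))*(1811/151) = (-93 - 7*7/2)*(1811/151) = (-93 - 49/2)*(1811/151) = -235/2*1811/151 = -425585/302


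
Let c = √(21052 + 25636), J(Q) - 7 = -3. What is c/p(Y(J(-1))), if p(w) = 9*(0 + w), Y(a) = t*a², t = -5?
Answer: -√2918/180 ≈ -0.30010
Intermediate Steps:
J(Q) = 4 (J(Q) = 7 - 3 = 4)
Y(a) = -5*a²
c = 4*√2918 (c = √46688 = 4*√2918 ≈ 216.07)
p(w) = 9*w
c/p(Y(J(-1))) = (4*√2918)/((9*(-5*4²))) = (4*√2918)/((9*(-5*16))) = (4*√2918)/((9*(-80))) = (4*√2918)/(-720) = (4*√2918)*(-1/720) = -√2918/180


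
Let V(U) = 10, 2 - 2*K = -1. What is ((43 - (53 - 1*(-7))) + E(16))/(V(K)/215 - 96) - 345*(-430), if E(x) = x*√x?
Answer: 612090079/4126 ≈ 1.4835e+5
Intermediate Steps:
K = 3/2 (K = 1 - ½*(-1) = 1 + ½ = 3/2 ≈ 1.5000)
E(x) = x^(3/2)
((43 - (53 - 1*(-7))) + E(16))/(V(K)/215 - 96) - 345*(-430) = ((43 - (53 - 1*(-7))) + 16^(3/2))/(10/215 - 96) - 345*(-430) = ((43 - (53 + 7)) + 64)/(10*(1/215) - 96) + 148350 = ((43 - 1*60) + 64)/(2/43 - 96) + 148350 = ((43 - 60) + 64)/(-4126/43) + 148350 = (-17 + 64)*(-43/4126) + 148350 = 47*(-43/4126) + 148350 = -2021/4126 + 148350 = 612090079/4126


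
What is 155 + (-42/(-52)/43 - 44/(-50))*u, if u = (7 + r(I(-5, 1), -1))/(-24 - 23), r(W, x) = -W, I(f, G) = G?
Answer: 101732512/656825 ≈ 154.89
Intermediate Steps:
u = -6/47 (u = (7 - 1*1)/(-24 - 23) = (7 - 1)/(-47) = 6*(-1/47) = -6/47 ≈ -0.12766)
155 + (-42/(-52)/43 - 44/(-50))*u = 155 + (-42/(-52)/43 - 44/(-50))*(-6/47) = 155 + (-42*(-1/52)*(1/43) - 44*(-1/50))*(-6/47) = 155 + ((21/26)*(1/43) + 22/25)*(-6/47) = 155 + (21/1118 + 22/25)*(-6/47) = 155 + (25121/27950)*(-6/47) = 155 - 75363/656825 = 101732512/656825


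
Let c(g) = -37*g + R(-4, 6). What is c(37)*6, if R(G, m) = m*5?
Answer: -8034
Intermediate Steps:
R(G, m) = 5*m
c(g) = 30 - 37*g (c(g) = -37*g + 5*6 = -37*g + 30 = 30 - 37*g)
c(37)*6 = (30 - 37*37)*6 = (30 - 1369)*6 = -1339*6 = -8034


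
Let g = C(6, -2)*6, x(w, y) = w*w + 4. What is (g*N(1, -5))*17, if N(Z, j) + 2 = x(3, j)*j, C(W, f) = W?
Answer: -41004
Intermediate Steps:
x(w, y) = 4 + w² (x(w, y) = w² + 4 = 4 + w²)
N(Z, j) = -2 + 13*j (N(Z, j) = -2 + (4 + 3²)*j = -2 + (4 + 9)*j = -2 + 13*j)
g = 36 (g = 6*6 = 36)
(g*N(1, -5))*17 = (36*(-2 + 13*(-5)))*17 = (36*(-2 - 65))*17 = (36*(-67))*17 = -2412*17 = -41004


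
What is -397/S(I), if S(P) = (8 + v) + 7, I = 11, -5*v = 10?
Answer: -397/13 ≈ -30.538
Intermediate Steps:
v = -2 (v = -⅕*10 = -2)
S(P) = 13 (S(P) = (8 - 2) + 7 = 6 + 7 = 13)
-397/S(I) = -397/13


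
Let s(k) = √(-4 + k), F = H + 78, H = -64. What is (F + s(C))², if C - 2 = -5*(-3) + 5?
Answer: 214 + 84*√2 ≈ 332.79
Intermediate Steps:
F = 14 (F = -64 + 78 = 14)
C = 22 (C = 2 + (-5*(-3) + 5) = 2 + (15 + 5) = 2 + 20 = 22)
(F + s(C))² = (14 + √(-4 + 22))² = (14 + √18)² = (14 + 3*√2)²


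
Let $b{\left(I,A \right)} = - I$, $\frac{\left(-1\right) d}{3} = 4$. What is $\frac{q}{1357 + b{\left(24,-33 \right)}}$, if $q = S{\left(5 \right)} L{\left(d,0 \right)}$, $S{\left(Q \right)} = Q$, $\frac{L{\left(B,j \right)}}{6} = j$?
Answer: $0$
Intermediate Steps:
$d = -12$ ($d = \left(-3\right) 4 = -12$)
$L{\left(B,j \right)} = 6 j$
$q = 0$ ($q = 5 \cdot 6 \cdot 0 = 5 \cdot 0 = 0$)
$\frac{q}{1357 + b{\left(24,-33 \right)}} = \frac{0}{1357 - 24} = \frac{0}{1333} = 0 \cdot \frac{1}{1333} = 0$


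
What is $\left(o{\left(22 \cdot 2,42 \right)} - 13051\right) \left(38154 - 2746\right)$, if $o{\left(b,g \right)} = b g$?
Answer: $-396675824$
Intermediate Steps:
$\left(o{\left(22 \cdot 2,42 \right)} - 13051\right) \left(38154 - 2746\right) = \left(22 \cdot 2 \cdot 42 - 13051\right) \left(38154 - 2746\right) = \left(44 \cdot 42 - 13051\right) 35408 = \left(1848 - 13051\right) 35408 = \left(-11203\right) 35408 = -396675824$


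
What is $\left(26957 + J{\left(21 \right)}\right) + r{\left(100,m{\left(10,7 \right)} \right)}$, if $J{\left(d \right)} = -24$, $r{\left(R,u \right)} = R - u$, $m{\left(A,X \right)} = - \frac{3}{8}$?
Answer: $\frac{216267}{8} \approx 27033.0$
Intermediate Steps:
$m{\left(A,X \right)} = - \frac{3}{8}$ ($m{\left(A,X \right)} = \left(-3\right) \frac{1}{8} = - \frac{3}{8}$)
$\left(26957 + J{\left(21 \right)}\right) + r{\left(100,m{\left(10,7 \right)} \right)} = \left(26957 - 24\right) + \left(100 - - \frac{3}{8}\right) = 26933 + \left(100 + \frac{3}{8}\right) = 26933 + \frac{803}{8} = \frac{216267}{8}$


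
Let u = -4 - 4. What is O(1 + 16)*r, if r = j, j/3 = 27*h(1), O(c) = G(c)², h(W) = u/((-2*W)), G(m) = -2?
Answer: 1296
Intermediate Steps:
u = -8
h(W) = 4/W (h(W) = -8*(-1/(2*W)) = -(-4)/W = 4/W)
O(c) = 4 (O(c) = (-2)² = 4)
j = 324 (j = 3*(27*(4/1)) = 3*(27*(4*1)) = 3*(27*4) = 3*108 = 324)
r = 324
O(1 + 16)*r = 4*324 = 1296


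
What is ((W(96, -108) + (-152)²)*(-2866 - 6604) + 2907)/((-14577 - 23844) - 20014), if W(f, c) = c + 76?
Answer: 16806841/4495 ≈ 3739.0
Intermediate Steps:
W(f, c) = 76 + c
((W(96, -108) + (-152)²)*(-2866 - 6604) + 2907)/((-14577 - 23844) - 20014) = (((76 - 108) + (-152)²)*(-2866 - 6604) + 2907)/((-14577 - 23844) - 20014) = ((-32 + 23104)*(-9470) + 2907)/(-38421 - 20014) = (23072*(-9470) + 2907)/(-58435) = (-218491840 + 2907)*(-1/58435) = -218488933*(-1/58435) = 16806841/4495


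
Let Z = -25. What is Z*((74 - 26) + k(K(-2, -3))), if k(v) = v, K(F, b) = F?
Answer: -1150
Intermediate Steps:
Z*((74 - 26) + k(K(-2, -3))) = -25*((74 - 26) - 2) = -25*(48 - 2) = -25*46 = -1150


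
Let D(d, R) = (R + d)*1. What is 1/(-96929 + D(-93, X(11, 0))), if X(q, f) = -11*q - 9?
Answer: -1/97152 ≈ -1.0293e-5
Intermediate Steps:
X(q, f) = -9 - 11*q
D(d, R) = R + d
1/(-96929 + D(-93, X(11, 0))) = 1/(-96929 + ((-9 - 11*11) - 93)) = 1/(-96929 + ((-9 - 121) - 93)) = 1/(-96929 + (-130 - 93)) = 1/(-96929 - 223) = 1/(-97152) = -1/97152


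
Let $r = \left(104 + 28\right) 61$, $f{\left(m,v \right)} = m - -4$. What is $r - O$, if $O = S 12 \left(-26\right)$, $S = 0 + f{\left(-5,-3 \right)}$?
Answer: $7740$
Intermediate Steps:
$f{\left(m,v \right)} = 4 + m$ ($f{\left(m,v \right)} = m + 4 = 4 + m$)
$S = -1$ ($S = 0 + \left(4 - 5\right) = 0 - 1 = -1$)
$O = 312$ ($O = \left(-1\right) 12 \left(-26\right) = \left(-12\right) \left(-26\right) = 312$)
$r = 8052$ ($r = 132 \cdot 61 = 8052$)
$r - O = 8052 - 312 = 7740$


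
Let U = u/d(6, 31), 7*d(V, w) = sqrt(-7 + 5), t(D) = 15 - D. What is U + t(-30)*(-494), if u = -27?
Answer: -22230 + 189*I*sqrt(2)/2 ≈ -22230.0 + 133.64*I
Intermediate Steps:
d(V, w) = I*sqrt(2)/7 (d(V, w) = sqrt(-7 + 5)/7 = sqrt(-2)/7 = (I*sqrt(2))/7 = I*sqrt(2)/7)
U = 189*I*sqrt(2)/2 (U = -27*(-7*I*sqrt(2)/2) = -(-189)*I*sqrt(2)/2 = 189*I*sqrt(2)/2 ≈ 133.64*I)
U + t(-30)*(-494) = 189*I*sqrt(2)/2 + (15 - 1*(-30))*(-494) = 189*I*sqrt(2)/2 + (15 + 30)*(-494) = 189*I*sqrt(2)/2 + 45*(-494) = 189*I*sqrt(2)/2 - 22230 = -22230 + 189*I*sqrt(2)/2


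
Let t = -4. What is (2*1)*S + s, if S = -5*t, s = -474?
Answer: -434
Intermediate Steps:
S = 20 (S = -5*(-4) = 20)
(2*1)*S + s = (2*1)*20 - 474 = 2*20 - 474 = 40 - 474 = -434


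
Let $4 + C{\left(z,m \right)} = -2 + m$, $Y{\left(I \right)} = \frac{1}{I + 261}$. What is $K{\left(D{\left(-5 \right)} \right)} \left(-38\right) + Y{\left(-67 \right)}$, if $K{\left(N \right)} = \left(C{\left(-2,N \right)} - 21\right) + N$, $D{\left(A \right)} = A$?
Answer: $\frac{272765}{194} \approx 1406.0$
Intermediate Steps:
$Y{\left(I \right)} = \frac{1}{261 + I}$
$C{\left(z,m \right)} = -6 + m$ ($C{\left(z,m \right)} = -4 + \left(-2 + m\right) = -6 + m$)
$K{\left(N \right)} = -27 + 2 N$ ($K{\left(N \right)} = \left(\left(-6 + N\right) - 21\right) + N = \left(-27 + N\right) + N = -27 + 2 N$)
$K{\left(D{\left(-5 \right)} \right)} \left(-38\right) + Y{\left(-67 \right)} = \left(-27 + 2 \left(-5\right)\right) \left(-38\right) + \frac{1}{261 - 67} = \left(-27 - 10\right) \left(-38\right) + \frac{1}{194} = \left(-37\right) \left(-38\right) + \frac{1}{194} = 1406 + \frac{1}{194} = \frac{272765}{194}$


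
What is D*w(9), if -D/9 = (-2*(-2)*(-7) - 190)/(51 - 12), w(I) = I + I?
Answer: 11772/13 ≈ 905.54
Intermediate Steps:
w(I) = 2*I
D = 654/13 (D = -9*(-2*(-2)*(-7) - 190)/(51 - 12) = -9*(4*(-7) - 190)/39 = -9*(-28 - 190)/39 = -(-1962)/39 = -9*(-218/39) = 654/13 ≈ 50.308)
D*w(9) = 654*(2*9)/13 = (654/13)*18 = 11772/13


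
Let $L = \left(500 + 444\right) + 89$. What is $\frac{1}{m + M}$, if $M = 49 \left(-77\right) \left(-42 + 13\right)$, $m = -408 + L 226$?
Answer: $\frac{1}{342467} \approx 2.92 \cdot 10^{-6}$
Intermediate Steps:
$L = 1033$ ($L = 944 + 89 = 1033$)
$m = 233050$ ($m = -408 + 1033 \cdot 226 = -408 + 233458 = 233050$)
$M = 109417$ ($M = \left(-3773\right) \left(-29\right) = 109417$)
$\frac{1}{m + M} = \frac{1}{233050 + 109417} = \frac{1}{342467}$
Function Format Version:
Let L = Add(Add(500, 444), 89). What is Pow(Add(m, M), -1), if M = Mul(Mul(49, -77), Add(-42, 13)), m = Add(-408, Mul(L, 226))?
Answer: Rational(1, 342467) ≈ 2.9200e-6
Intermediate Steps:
L = 1033 (L = Add(944, 89) = 1033)
m = 233050 (m = Add(-408, Mul(1033, 226)) = Add(-408, 233458) = 233050)
M = 109417 (M = Mul(-3773, -29) = 109417)
Pow(Add(m, M), -1) = Pow(Add(233050, 109417), -1) = Pow(342467, -1) = Rational(1, 342467)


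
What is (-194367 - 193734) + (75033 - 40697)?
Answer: -353765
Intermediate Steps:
(-194367 - 193734) + (75033 - 40697) = -388101 + 34336 = -353765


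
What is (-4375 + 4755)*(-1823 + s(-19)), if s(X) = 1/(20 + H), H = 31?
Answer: -35329360/51 ≈ -6.9273e+5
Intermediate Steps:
s(X) = 1/51 (s(X) = 1/(20 + 31) = 1/51)
(-4375 + 4755)*(-1823 + s(-19)) = (-4375 + 4755)*(-1823 + 1/51) = 380*(-92972/51) = -35329360/51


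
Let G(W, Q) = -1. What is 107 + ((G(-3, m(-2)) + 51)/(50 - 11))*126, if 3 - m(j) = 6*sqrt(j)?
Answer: 3491/13 ≈ 268.54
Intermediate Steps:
m(j) = 3 - 6*sqrt(j)
107 + ((G(-3, m(-2)) + 51)/(50 - 11))*126 = 107 + ((-1 + 51)/(50 - 11))*126 = 107 + (50/39)*126 = 107 + 2100/13 = 3491/13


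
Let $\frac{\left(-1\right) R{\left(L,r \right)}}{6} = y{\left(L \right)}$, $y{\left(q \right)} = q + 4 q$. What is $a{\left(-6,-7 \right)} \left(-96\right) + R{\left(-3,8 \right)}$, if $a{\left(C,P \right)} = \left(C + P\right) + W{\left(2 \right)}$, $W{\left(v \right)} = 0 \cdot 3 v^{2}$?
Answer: $1338$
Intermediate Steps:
$W{\left(v \right)} = 0$ ($W{\left(v \right)} = 0 v^{2} = 0$)
$y{\left(q \right)} = 5 q$
$R{\left(L,r \right)} = - 30 L$ ($R{\left(L,r \right)} = - 6 \cdot 5 L = - 30 L$)
$a{\left(C,P \right)} = C + P$ ($a{\left(C,P \right)} = \left(C + P\right) + 0 = C + P$)
$a{\left(-6,-7 \right)} \left(-96\right) + R{\left(-3,8 \right)} = \left(-6 - 7\right) \left(-96\right) - -90 = \left(-13\right) \left(-96\right) + 90 = 1248 + 90 = 1338$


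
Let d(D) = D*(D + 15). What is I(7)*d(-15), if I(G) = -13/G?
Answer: 0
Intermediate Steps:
d(D) = D*(15 + D)
I(7)*d(-15) = (-13/7)*(-15*(15 - 15)) = (-13*⅐)*(-15*0) = -13/7*0 = 0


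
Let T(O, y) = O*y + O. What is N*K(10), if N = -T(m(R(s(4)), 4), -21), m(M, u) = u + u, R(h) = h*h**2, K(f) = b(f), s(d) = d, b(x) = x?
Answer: 1600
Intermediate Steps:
K(f) = f
R(h) = h**3
m(M, u) = 2*u
T(O, y) = O + O*y
N = 160 (N = -2*4*(1 - 21) = -8*(-20) = -1*(-160) = 160)
N*K(10) = 160*10 = 1600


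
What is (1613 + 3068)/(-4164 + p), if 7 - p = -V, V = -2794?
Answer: -4681/6951 ≈ -0.67343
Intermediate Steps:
p = -2787 (p = 7 - (-1)*(-2794) = 7 - 1*2794 = 7 - 2794 = -2787)
(1613 + 3068)/(-4164 + p) = (1613 + 3068)/(-4164 - 2787) = 4681/(-6951) = 4681*(-1/6951) = -4681/6951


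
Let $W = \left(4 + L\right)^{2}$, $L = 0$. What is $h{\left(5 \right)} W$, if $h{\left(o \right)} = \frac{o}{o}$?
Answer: $16$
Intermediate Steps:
$h{\left(o \right)} = 1$
$W = 16$ ($W = \left(4 + 0\right)^{2} = 4^{2} = 16$)
$h{\left(5 \right)} W = 1 \cdot 16 = 16$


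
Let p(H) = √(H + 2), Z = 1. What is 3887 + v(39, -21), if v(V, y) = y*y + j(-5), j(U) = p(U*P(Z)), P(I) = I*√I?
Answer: 4328 + I*√3 ≈ 4328.0 + 1.732*I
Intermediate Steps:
P(I) = I^(3/2)
p(H) = √(2 + H)
j(U) = √(2 + U) (j(U) = √(2 + U*1^(3/2)) = √(2 + U*1) = √(2 + U))
v(V, y) = y² + I*√3 (v(V, y) = y*y + √(2 - 5) = y² + √(-3) = y² + I*√3)
3887 + v(39, -21) = 3887 + ((-21)² + I*√3) = 3887 + (441 + I*√3) = 4328 + I*√3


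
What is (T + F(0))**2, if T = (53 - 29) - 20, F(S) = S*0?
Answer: 16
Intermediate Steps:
F(S) = 0
T = 4 (T = 24 - 20 = 4)
(T + F(0))**2 = (4 + 0)**2 = 4**2 = 16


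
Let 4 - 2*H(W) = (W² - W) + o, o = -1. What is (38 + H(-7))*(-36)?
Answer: -450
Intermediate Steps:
H(W) = 5/2 + W/2 - W²/2 (H(W) = 2 - ((W² - W) - 1)/2 = 2 - (-1 + W² - W)/2 = 2 + (½ + W/2 - W²/2) = 5/2 + W/2 - W²/2)
(38 + H(-7))*(-36) = (38 + (5/2 + (½)*(-7) - ½*(-7)²))*(-36) = (38 + (5/2 - 7/2 - ½*49))*(-36) = (38 + (5/2 - 7/2 - 49/2))*(-36) = (38 - 51/2)*(-36) = (25/2)*(-36) = -450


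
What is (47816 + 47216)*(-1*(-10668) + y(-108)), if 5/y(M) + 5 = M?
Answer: 114559080328/113 ≈ 1.0138e+9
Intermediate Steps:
y(M) = 5/(-5 + M)
(47816 + 47216)*(-1*(-10668) + y(-108)) = (47816 + 47216)*(-1*(-10668) + 5/(-5 - 108)) = 95032*(10668 + 5/(-113)) = 95032*(10668 + 5*(-1/113)) = 95032*(10668 - 5/113) = 95032*(1205479/113) = 114559080328/113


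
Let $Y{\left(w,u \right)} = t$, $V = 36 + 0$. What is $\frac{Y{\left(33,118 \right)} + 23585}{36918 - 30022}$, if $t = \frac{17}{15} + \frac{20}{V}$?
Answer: $\frac{1061401}{310320} \approx 3.4203$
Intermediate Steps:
$V = 36$
$t = \frac{76}{45}$ ($t = \frac{17}{15} + \frac{20}{36} = 17 \cdot \frac{1}{15} + 20 \cdot \frac{1}{36} = \frac{17}{15} + \frac{5}{9} = \frac{76}{45} \approx 1.6889$)
$Y{\left(w,u \right)} = \frac{76}{45}$
$\frac{Y{\left(33,118 \right)} + 23585}{36918 - 30022} = \frac{\frac{76}{45} + 23585}{36918 - 30022} = \frac{1061401}{45 \cdot 6896} = \frac{1061401}{45} \cdot \frac{1}{6896} = \frac{1061401}{310320}$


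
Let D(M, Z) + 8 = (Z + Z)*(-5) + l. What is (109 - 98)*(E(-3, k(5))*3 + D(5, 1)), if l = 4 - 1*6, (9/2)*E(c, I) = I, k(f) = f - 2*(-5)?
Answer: -110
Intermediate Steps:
k(f) = 10 + f (k(f) = f + 10 = 10 + f)
E(c, I) = 2*I/9
l = -2 (l = 4 - 6 = -2)
D(M, Z) = -10 - 10*Z (D(M, Z) = -8 + ((Z + Z)*(-5) - 2) = -8 + ((2*Z)*(-5) - 2) = -8 + (-10*Z - 2) = -8 + (-2 - 10*Z) = -10 - 10*Z)
(109 - 98)*(E(-3, k(5))*3 + D(5, 1)) = (109 - 98)*((2*(10 + 5)/9)*3 + (-10 - 10*1)) = 11*(((2/9)*15)*3 + (-10 - 10)) = 11*((10/3)*3 - 20) = 11*(10 - 20) = 11*(-10) = -110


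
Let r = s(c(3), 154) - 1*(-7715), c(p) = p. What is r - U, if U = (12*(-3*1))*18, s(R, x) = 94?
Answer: 8457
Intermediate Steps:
U = -648 (U = (12*(-3))*18 = -36*18 = -648)
r = 7809 (r = 94 - 1*(-7715) = 94 + 7715 = 7809)
r - U = 7809 - 1*(-648) = 7809 + 648 = 8457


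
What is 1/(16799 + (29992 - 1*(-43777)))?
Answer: 1/90568 ≈ 1.1041e-5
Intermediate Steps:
1/(16799 + (29992 - 1*(-43777))) = 1/(16799 + (29992 + 43777)) = 1/(16799 + 73769) = 1/90568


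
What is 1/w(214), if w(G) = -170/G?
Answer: -107/85 ≈ -1.2588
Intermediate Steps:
1/w(214) = 1/(-170/214) = 1/(-170*1/214) = 1/(-85/107) = -107/85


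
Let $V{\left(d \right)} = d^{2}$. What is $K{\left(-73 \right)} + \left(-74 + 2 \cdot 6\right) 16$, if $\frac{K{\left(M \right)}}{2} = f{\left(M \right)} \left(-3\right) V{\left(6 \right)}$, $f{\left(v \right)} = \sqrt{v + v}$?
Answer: $-992 - 216 i \sqrt{146} \approx -992.0 - 2609.9 i$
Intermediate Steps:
$f{\left(v \right)} = \sqrt{2} \sqrt{v}$ ($f{\left(v \right)} = \sqrt{2 v} = \sqrt{2} \sqrt{v}$)
$K{\left(M \right)} = - 216 \sqrt{2} \sqrt{M}$ ($K{\left(M \right)} = 2 \sqrt{2} \sqrt{M} \left(-3\right) 6^{2} = 2 - 3 \sqrt{2} \sqrt{M} 36 = 2 \left(- 108 \sqrt{2} \sqrt{M}\right) = - 216 \sqrt{2} \sqrt{M}$)
$K{\left(-73 \right)} + \left(-74 + 2 \cdot 6\right) 16 = - 216 \sqrt{2} \sqrt{-73} + \left(-74 + 2 \cdot 6\right) 16 = - 216 \sqrt{2} i \sqrt{73} + \left(-74 + 12\right) 16 = - 216 i \sqrt{146} - 992 = -992 - 216 i \sqrt{146}$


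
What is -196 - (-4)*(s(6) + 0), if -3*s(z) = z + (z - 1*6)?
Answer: -204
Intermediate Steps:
s(z) = 2 - 2*z/3 (s(z) = -(z + (z - 1*6))/3 = -(z + (z - 6))/3 = -(z + (-6 + z))/3 = -(-6 + 2*z)/3 = 2 - 2*z/3)
-196 - (-4)*(s(6) + 0) = -196 - (-4)*((2 - ⅔*6) + 0) = -196 - (-4)*((2 - 4) + 0) = -196 - (-4)*(-2 + 0) = -196 - (-4)*(-2) = -196 - 1*8 = -196 - 8 = -204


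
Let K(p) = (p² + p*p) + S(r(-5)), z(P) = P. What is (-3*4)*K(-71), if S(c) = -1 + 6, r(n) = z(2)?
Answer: -121044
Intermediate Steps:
r(n) = 2
S(c) = 5
K(p) = 5 + 2*p² (K(p) = (p² + p*p) + 5 = (p² + p²) + 5 = 2*p² + 5 = 5 + 2*p²)
(-3*4)*K(-71) = (-3*4)*(5 + 2*(-71)²) = -12*(5 + 2*5041) = -12*(5 + 10082) = -12*10087 = -121044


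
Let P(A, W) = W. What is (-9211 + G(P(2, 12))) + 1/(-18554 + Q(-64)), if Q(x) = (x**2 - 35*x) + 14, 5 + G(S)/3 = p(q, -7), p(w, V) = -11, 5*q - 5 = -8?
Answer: -112996837/12204 ≈ -9259.0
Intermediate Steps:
q = -3/5 (q = 1 + (1/5)*(-8) = 1 - 8/5 = -3/5 ≈ -0.60000)
G(S) = -48 (G(S) = -15 + 3*(-11) = -15 - 33 = -48)
Q(x) = 14 + x**2 - 35*x
(-9211 + G(P(2, 12))) + 1/(-18554 + Q(-64)) = (-9211 - 48) + 1/(-18554 + (14 + (-64)**2 - 35*(-64))) = -9259 + 1/(-18554 + (14 + 4096 + 2240)) = -9259 + 1/(-18554 + 6350) = -9259 + 1/(-12204) = -9259 - 1/12204 = -112996837/12204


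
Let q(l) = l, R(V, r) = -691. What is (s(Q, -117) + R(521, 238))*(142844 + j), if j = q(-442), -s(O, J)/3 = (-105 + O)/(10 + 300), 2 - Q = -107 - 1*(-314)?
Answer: -97972576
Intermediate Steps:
Q = -205 (Q = 2 - (-107 - 1*(-314)) = 2 - (-107 + 314) = 2 - 1*207 = 2 - 207 = -205)
s(O, J) = 63/62 - 3*O/310 (s(O, J) = -3*(-105 + O)/(10 + 300) = -3*(-105 + O)/310 = -3*(-21/62 + O/310) = 63/62 - 3*O/310)
j = -442
(s(Q, -117) + R(521, 238))*(142844 + j) = ((63/62 - 3/310*(-205)) - 691)*(142844 - 442) = ((63/62 + 123/62) - 691)*142402 = (3 - 691)*142402 = -688*142402 = -97972576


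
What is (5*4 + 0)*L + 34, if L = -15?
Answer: -266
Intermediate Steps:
(5*4 + 0)*L + 34 = (5*4 + 0)*(-15) + 34 = (20 + 0)*(-15) + 34 = 20*(-15) + 34 = -300 + 34 = -266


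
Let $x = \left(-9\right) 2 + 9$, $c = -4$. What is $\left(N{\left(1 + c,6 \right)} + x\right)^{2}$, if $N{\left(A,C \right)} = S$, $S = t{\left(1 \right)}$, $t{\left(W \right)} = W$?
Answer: $64$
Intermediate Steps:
$S = 1$
$N{\left(A,C \right)} = 1$
$x = -9$ ($x = -18 + 9 = -9$)
$\left(N{\left(1 + c,6 \right)} + x\right)^{2} = \left(1 - 9\right)^{2} = \left(-8\right)^{2} = 64$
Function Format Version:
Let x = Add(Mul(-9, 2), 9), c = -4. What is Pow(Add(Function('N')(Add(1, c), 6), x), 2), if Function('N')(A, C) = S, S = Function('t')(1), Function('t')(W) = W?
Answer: 64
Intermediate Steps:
S = 1
Function('N')(A, C) = 1
x = -9 (x = Add(-18, 9) = -9)
Pow(Add(Function('N')(Add(1, c), 6), x), 2) = Pow(Add(1, -9), 2) = Pow(-8, 2) = 64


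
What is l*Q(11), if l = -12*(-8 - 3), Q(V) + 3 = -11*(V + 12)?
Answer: -33792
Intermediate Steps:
Q(V) = -135 - 11*V (Q(V) = -3 - 11*(V + 12) = -3 - 11*(12 + V) = -3 + (-132 - 11*V) = -135 - 11*V)
l = 132 (l = -12*(-11) = 132)
l*Q(11) = 132*(-135 - 11*11) = 132*(-135 - 121) = 132*(-256) = -33792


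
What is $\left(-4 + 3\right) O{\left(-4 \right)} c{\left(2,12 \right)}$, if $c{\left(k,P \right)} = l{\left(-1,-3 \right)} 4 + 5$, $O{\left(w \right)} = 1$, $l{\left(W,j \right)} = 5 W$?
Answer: $15$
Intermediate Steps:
$c{\left(k,P \right)} = -15$ ($c{\left(k,P \right)} = 5 \left(-1\right) 4 + 5 = \left(-5\right) 4 + 5 = -20 + 5 = -15$)
$\left(-4 + 3\right) O{\left(-4 \right)} c{\left(2,12 \right)} = \left(-4 + 3\right) 1 \left(-15\right) = \left(-1\right) 1 \left(-15\right) = \left(-1\right) \left(-15\right) = 15$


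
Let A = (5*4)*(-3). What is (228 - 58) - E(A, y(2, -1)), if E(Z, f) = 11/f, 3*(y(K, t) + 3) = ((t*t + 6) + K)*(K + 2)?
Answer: 1519/9 ≈ 168.78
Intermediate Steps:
y(K, t) = -3 + (2 + K)*(6 + K + t**2)/3 (y(K, t) = -3 + (((t*t + 6) + K)*(K + 2))/3 = -3 + (((t**2 + 6) + K)*(2 + K))/3 = -3 + (((6 + t**2) + K)*(2 + K))/3 = -3 + ((6 + K + t**2)*(2 + K))/3 = -3 + ((2 + K)*(6 + K + t**2))/3 = -3 + (2 + K)*(6 + K + t**2)/3)
A = -60 (A = 20*(-3) = -60)
(228 - 58) - E(A, y(2, -1)) = (228 - 58) - 11/(1 + (1/3)*2**2 + (2/3)*(-1)**2 + (8/3)*2 + (1/3)*2*(-1)**2) = 170 - 11/(1 + (1/3)*4 + (2/3)*1 + 16/3 + (1/3)*2*1) = 170 - 11/(1 + 4/3 + 2/3 + 16/3 + 2/3) = 170 - 11/9 = 1519/9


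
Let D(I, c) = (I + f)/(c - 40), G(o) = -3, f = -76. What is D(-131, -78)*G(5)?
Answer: -621/118 ≈ -5.2627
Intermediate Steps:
D(I, c) = (-76 + I)/(-40 + c) (D(I, c) = (I - 76)/(c - 40) = (-76 + I)/(-40 + c))
D(-131, -78)*G(5) = ((-76 - 131)/(-40 - 78))*(-3) = (-207/(-118))*(-3) = -1/118*(-207)*(-3) = (207/118)*(-3) = -621/118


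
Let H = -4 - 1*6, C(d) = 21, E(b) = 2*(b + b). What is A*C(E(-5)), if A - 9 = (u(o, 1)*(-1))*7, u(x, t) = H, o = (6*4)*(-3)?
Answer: 1659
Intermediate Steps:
E(b) = 4*b (E(b) = 2*(2*b) = 4*b)
o = -72 (o = 24*(-3) = -72)
H = -10 (H = -4 - 6 = -10)
u(x, t) = -10
A = 79 (A = 9 - 10*(-1)*7 = 9 + 10*7 = 9 + 70 = 79)
A*C(E(-5)) = 79*21 = 1659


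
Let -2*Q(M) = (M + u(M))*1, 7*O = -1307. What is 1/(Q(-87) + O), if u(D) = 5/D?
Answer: -609/87200 ≈ -0.0069839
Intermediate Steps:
O = -1307/7 (O = (⅐)*(-1307) = -1307/7 ≈ -186.71)
Q(M) = -5/(2*M) - M/2 (Q(M) = -(M + 5/M)/2 = -5/(2*M) - M/2)
1/(Q(-87) + O) = 1/((½)*(-5 - 1*(-87)²)/(-87) - 1307/7) = 1/((½)*(-1/87)*(-5 - 1*7569) - 1307/7) = 1/((½)*(-1/87)*(-5 - 7569) - 1307/7) = 1/((½)*(-1/87)*(-7574) - 1307/7) = 1/(3787/87 - 1307/7) = 1/(-87200/609) = -609/87200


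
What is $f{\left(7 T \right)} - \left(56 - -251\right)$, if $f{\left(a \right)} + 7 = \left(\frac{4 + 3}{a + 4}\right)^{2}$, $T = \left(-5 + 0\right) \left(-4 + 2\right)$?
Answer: $- \frac{1719415}{5476} \approx -313.99$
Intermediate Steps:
$T = 10$ ($T = \left(-5\right) \left(-2\right) = 10$)
$f{\left(a \right)} = -7 + \frac{49}{\left(4 + a\right)^{2}}$ ($f{\left(a \right)} = -7 + \left(\frac{4 + 3}{a + 4}\right)^{2} = -7 + \left(\frac{7}{4 + a}\right)^{2} = -7 + \frac{49}{\left(4 + a\right)^{2}}$)
$f{\left(7 T \right)} - \left(56 - -251\right) = \left(-7 + \frac{49}{\left(4 + 7 \cdot 10\right)^{2}}\right) - \left(56 - -251\right) = \left(-7 + \frac{49}{\left(4 + 70\right)^{2}}\right) - \left(56 + 251\right) = \left(-7 + \frac{49}{5476}\right) - 307 = - \frac{38283}{5476} - 307 = - \frac{1719415}{5476}$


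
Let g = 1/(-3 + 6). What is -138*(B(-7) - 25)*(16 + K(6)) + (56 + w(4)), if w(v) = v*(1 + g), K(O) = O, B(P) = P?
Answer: 291640/3 ≈ 97213.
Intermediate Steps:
g = 1/3 ≈ 0.33333
w(v) = 4*v/3 (w(v) = v*(1 + 1/3) = v*(4/3) = 4*v/3)
-138*(B(-7) - 25)*(16 + K(6)) + (56 + w(4)) = -138*(-7 - 25)*(16 + 6) + (56 + (4/3)*4) = -(-4416)*22 + (56 + 16/3) = -138*(-704) + 184/3 = 97152 + 184/3 = 291640/3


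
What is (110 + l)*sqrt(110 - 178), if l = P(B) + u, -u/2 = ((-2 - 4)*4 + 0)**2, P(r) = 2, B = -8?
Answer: -2080*I*sqrt(17) ≈ -8576.1*I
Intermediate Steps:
u = -1152 (u = -2*((-2 - 4)*4 + 0)**2 = -2*(-6*4 + 0)**2 = -2*(-24 + 0)**2 = -2*(-24)**2 = -2*576 = -1152)
l = -1150 (l = 2 - 1152 = -1150)
(110 + l)*sqrt(110 - 178) = (110 - 1150)*sqrt(110 - 178) = -2080*I*sqrt(17)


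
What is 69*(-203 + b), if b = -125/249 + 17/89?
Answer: -103628225/7387 ≈ -14028.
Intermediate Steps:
b = -6892/22161 (b = -125*1/249 + 17*(1/89) = -125/249 + 17/89 = -6892/22161 ≈ -0.31100)
69*(-203 + b) = 69*(-203 - 6892/22161) = 69*(-4505575/22161) = -103628225/7387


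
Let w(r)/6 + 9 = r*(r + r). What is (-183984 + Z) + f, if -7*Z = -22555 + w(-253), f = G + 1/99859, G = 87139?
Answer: -142140698619/699013 ≈ -2.0334e+5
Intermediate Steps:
w(r) = -54 + 12*r² (w(r) = -54 + 6*(r*(r + r)) = -54 + 6*(r*(2*r)) = -54 + 6*(2*r²) = -54 + 12*r²)
f = 8701613402/99859 (f = 87139 + 1/99859 = 8701613402/99859 ≈ 87139.)
Z = -745499/7 (Z = -(-22555 + (-54 + 12*(-253)²))/7 = -(-22555 + (-54 + 12*64009))/7 = -(-22555 + (-54 + 768108))/7 = -(-22555 + 768054)/7 = -⅐*745499 = -745499/7 ≈ -1.0650e+5)
(-183984 + Z) + f = (-183984 - 745499/7) + 8701613402/99859 = -2033387/7 + 8701613402/99859 = -142140698619/699013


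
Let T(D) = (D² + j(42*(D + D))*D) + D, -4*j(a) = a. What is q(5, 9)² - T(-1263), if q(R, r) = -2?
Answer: 31904647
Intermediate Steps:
j(a) = -a/4
T(D) = D - 20*D² (T(D) = (D² + (-21*(D + D)/2)*D) + D = (D² + (-21*2*D/2)*D) + D = (D² + (-21*D)*D) + D = (D² - 21*D²) + D = -20*D² + D = D - 20*D²)
q(5, 9)² - T(-1263) = (-2)² - (-1263)*(1 - 20*(-1263)) = 4 - (-1263)*(1 + 25260) = 4 - (-1263)*25261 = 4 - 1*(-31904643) = 4 + 31904643 = 31904647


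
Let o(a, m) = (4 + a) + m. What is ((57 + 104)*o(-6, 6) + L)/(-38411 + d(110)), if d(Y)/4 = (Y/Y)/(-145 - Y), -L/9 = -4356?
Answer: -10161240/9794809 ≈ -1.0374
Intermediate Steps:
L = 39204 (L = -9*(-4356) = 39204)
o(a, m) = 4 + a + m
d(Y) = 4/(-145 - Y) (d(Y) = 4*((Y/Y)/(-145 - Y)) = 4*(1/(-145 - Y)) = 4/(-145 - Y))
((57 + 104)*o(-6, 6) + L)/(-38411 + d(110)) = ((57 + 104)*(4 - 6 + 6) + 39204)/(-38411 - 4/(145 + 110)) = (161*4 + 39204)/(-38411 - 4/255) = (644 + 39204)/(-38411 - 4*1/255) = 39848/(-38411 - 4/255) = 39848/(-9794809/255) = 39848*(-255/9794809) = -10161240/9794809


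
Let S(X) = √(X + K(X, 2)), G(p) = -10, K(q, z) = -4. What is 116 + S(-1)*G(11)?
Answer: 116 - 10*I*√5 ≈ 116.0 - 22.361*I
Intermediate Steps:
S(X) = √(-4 + X) (S(X) = √(X - 4) = √(-4 + X))
116 + S(-1)*G(11) = 116 + √(-4 - 1)*(-10) = 116 + √(-5)*(-10) = 116 + (I*√5)*(-10) = 116 - 10*I*√5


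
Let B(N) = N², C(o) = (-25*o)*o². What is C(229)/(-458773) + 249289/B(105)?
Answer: 489192093646/722567475 ≈ 677.02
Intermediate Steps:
C(o) = -25*o³
C(229)/(-458773) + 249289/B(105) = -25*229³/(-458773) + 249289/(105²) = -25*12008989*(-1/458773) + 249289/11025 = -300224725*(-1/458773) + 249289*(1/11025) = 300224725/458773 + 249289/11025 = 489192093646/722567475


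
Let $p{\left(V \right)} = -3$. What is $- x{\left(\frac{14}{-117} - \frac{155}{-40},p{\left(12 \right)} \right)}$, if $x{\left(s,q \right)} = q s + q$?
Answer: $\frac{4451}{312} \approx 14.266$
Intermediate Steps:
$x{\left(s,q \right)} = q + q s$
$- x{\left(\frac{14}{-117} - \frac{155}{-40},p{\left(12 \right)} \right)} = - \left(-3\right) \left(1 + \left(\frac{14}{-117} - \frac{155}{-40}\right)\right) = - \left(-3\right) \left(1 + \left(14 \left(- \frac{1}{117}\right) - - \frac{31}{8}\right)\right) = - \left(-3\right) \left(1 + \left(- \frac{14}{117} + \frac{31}{8}\right)\right) = - \left(-3\right) \left(1 + \frac{3515}{936}\right) = - \frac{\left(-3\right) 4451}{936} = \left(-1\right) \left(- \frac{4451}{312}\right) = \frac{4451}{312}$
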